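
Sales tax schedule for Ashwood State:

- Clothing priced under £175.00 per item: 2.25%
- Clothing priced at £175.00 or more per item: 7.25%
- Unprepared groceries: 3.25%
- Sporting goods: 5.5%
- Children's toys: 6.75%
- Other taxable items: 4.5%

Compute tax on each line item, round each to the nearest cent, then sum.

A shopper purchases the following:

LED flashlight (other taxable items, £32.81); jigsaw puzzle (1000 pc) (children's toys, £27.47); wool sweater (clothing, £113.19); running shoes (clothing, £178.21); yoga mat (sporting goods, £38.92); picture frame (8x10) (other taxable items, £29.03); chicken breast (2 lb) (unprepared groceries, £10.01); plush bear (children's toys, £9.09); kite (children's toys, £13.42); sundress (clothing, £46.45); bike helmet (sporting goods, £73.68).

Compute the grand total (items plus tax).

LED flashlight £32.81: other taxable items → 4.5% → £1.48
Jigsaw puzzle (1000 pc) £27.47: children's toys → 6.75% → £1.85
Wool sweater £113.19: clothing, under £175.00 → 2.25% → £2.55
Running shoes £178.21: clothing, £175.00 or more → 7.25% → £12.92
Yoga mat £38.92: sporting goods → 5.5% → £2.14
Picture frame (8x10) £29.03: other taxable items → 4.5% → £1.31
Chicken breast (2 lb) £10.01: unprepared groceries → 3.25% → £0.33
Plush bear £9.09: children's toys → 6.75% → £0.61
Kite £13.42: children's toys → 6.75% → £0.91
Sundress £46.45: clothing, under £175.00 → 2.25% → £1.05
Bike helmet £73.68: sporting goods → 5.5% → £4.05
Subtotal = £572.28; tax = £29.20; total due = £601.48

£601.48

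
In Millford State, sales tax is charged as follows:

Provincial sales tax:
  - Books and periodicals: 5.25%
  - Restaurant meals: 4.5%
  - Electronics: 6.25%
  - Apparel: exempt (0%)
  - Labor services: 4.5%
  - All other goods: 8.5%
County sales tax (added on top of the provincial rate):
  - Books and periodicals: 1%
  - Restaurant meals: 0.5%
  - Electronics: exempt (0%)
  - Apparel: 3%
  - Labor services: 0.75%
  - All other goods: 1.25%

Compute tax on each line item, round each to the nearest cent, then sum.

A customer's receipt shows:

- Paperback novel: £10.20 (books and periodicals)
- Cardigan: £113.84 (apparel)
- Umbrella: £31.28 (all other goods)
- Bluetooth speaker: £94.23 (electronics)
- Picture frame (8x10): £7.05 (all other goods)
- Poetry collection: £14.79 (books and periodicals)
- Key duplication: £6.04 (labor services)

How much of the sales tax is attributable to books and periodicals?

£1.56

Paperback novel £10.20: books and periodicals → 5.25% + 1% county = 6.25% → £0.64
Poetry collection £14.79: books and periodicals → 5.25% + 1% county = 6.25% → £0.92
Tax on books and periodicals = £0.64 + £0.92 = £1.56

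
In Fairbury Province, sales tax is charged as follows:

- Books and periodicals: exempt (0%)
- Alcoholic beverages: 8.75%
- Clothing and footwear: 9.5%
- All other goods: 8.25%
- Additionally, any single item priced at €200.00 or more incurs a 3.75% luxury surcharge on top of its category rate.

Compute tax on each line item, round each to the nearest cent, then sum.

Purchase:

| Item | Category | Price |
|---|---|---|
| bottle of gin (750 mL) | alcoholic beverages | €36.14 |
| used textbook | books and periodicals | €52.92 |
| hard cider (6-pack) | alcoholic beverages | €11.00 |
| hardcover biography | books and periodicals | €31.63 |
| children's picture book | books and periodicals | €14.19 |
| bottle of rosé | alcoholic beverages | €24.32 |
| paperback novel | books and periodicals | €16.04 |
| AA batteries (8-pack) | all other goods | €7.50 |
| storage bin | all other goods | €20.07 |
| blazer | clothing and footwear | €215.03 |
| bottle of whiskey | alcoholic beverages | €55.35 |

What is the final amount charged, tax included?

€526.05

Bottle of gin (750 mL) €36.14: alcoholic beverages → 8.75% → €3.16
Used textbook €52.92: books and periodicals → 0% → €0.00
Hard cider (6-pack) €11.00: alcoholic beverages → 8.75% → €0.96
Hardcover biography €31.63: books and periodicals → 0% → €0.00
Children's picture book €14.19: books and periodicals → 0% → €0.00
Bottle of rosé €24.32: alcoholic beverages → 8.75% → €2.13
Paperback novel €16.04: books and periodicals → 0% → €0.00
AA batteries (8-pack) €7.50: all other goods → 8.25% → €0.62
Storage bin €20.07: all other goods → 8.25% → €1.66
Blazer €215.03: clothing and footwear → 9.5% + 3.75% surcharge = 13.25% → €28.49
Bottle of whiskey €55.35: alcoholic beverages → 8.75% → €4.84
Subtotal = €484.19; tax = €41.86; total due = €526.05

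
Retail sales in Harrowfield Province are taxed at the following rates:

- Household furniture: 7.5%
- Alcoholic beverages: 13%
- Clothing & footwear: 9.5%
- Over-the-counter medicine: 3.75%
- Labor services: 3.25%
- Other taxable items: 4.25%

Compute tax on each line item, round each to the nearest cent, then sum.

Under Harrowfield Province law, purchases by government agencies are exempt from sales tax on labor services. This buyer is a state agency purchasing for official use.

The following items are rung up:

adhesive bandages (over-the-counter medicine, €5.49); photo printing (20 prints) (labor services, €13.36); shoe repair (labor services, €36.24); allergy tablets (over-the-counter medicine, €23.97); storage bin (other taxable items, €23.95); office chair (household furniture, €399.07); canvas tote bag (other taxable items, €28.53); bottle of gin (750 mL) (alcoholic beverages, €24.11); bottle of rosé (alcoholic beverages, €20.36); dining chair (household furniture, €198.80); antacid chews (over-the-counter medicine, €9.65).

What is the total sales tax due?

€54.32

Adhesive bandages €5.49: over-the-counter medicine → 3.75% → €0.21
Photo printing (20 prints) €13.36: labor services, buyer-exempt → 0% → €0.00
Shoe repair €36.24: labor services, buyer-exempt → 0% → €0.00
Allergy tablets €23.97: over-the-counter medicine → 3.75% → €0.90
Storage bin €23.95: other taxable items → 4.25% → €1.02
Office chair €399.07: household furniture → 7.5% → €29.93
Canvas tote bag €28.53: other taxable items → 4.25% → €1.21
Bottle of gin (750 mL) €24.11: alcoholic beverages → 13% → €3.13
Bottle of rosé €20.36: alcoholic beverages → 13% → €2.65
Dining chair €198.80: household furniture → 7.5% → €14.91
Antacid chews €9.65: over-the-counter medicine → 3.75% → €0.36
Total tax = €0.21 + €0.90 + €1.02 + €29.93 + €1.21 + €3.13 + €2.65 + €14.91 + €0.36 = €54.32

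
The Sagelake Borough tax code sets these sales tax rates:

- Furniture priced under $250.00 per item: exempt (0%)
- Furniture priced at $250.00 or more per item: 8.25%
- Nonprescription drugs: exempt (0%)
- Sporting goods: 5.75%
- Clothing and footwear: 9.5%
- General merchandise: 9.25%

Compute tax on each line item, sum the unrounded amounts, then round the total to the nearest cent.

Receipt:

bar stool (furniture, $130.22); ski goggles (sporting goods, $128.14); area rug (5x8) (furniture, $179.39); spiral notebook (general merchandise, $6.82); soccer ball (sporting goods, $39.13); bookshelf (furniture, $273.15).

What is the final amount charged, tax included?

$789.63

Bar stool $130.22: furniture, under $250.00 → 0% → $0.00
Ski goggles $128.14: sporting goods → 5.75% → $7.36805
Area rug (5x8) $179.39: furniture, under $250.00 → 0% → $0.00
Spiral notebook $6.82: general merchandise → 9.25% → $0.63085
Soccer ball $39.13: sporting goods → 5.75% → $2.249975
Bookshelf $273.15: furniture, $250.00 or more → 8.25% → $22.534875
Subtotal = $756.85; unrounded tax = $32.78375 → $32.78; total due = $789.63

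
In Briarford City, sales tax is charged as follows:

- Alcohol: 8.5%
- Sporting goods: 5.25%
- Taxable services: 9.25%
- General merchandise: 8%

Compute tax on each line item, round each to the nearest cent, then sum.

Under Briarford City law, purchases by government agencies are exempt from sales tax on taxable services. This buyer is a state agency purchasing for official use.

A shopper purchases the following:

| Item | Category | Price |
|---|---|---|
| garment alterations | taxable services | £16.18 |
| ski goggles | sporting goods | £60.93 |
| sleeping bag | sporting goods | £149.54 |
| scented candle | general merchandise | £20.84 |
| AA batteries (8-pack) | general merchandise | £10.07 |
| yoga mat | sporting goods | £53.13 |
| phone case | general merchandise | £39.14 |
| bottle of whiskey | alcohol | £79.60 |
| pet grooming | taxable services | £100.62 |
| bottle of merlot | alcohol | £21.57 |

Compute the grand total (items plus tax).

Garment alterations £16.18: taxable services, buyer-exempt → 0% → £0.00
Ski goggles £60.93: sporting goods → 5.25% → £3.20
Sleeping bag £149.54: sporting goods → 5.25% → £7.85
Scented candle £20.84: general merchandise → 8% → £1.67
AA batteries (8-pack) £10.07: general merchandise → 8% → £0.81
Yoga mat £53.13: sporting goods → 5.25% → £2.79
Phone case £39.14: general merchandise → 8% → £3.13
Bottle of whiskey £79.60: alcohol → 8.5% → £6.77
Pet grooming £100.62: taxable services, buyer-exempt → 0% → £0.00
Bottle of merlot £21.57: alcohol → 8.5% → £1.83
Subtotal = £551.62; tax = £28.05; total due = £579.67

£579.67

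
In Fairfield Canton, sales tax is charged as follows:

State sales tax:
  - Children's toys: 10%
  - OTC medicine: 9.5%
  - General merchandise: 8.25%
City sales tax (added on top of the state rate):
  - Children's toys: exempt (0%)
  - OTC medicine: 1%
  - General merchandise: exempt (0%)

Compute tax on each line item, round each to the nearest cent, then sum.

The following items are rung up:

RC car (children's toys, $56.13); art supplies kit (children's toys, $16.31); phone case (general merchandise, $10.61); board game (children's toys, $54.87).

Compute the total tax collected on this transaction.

RC car $56.13: children's toys → 10% + 0% city = 10% → $5.61
Art supplies kit $16.31: children's toys → 10% + 0% city = 10% → $1.63
Phone case $10.61: general merchandise → 8.25% + 0% city = 8.25% → $0.88
Board game $54.87: children's toys → 10% + 0% city = 10% → $5.49
Total tax = $5.61 + $1.63 + $0.88 + $5.49 = $13.61

$13.61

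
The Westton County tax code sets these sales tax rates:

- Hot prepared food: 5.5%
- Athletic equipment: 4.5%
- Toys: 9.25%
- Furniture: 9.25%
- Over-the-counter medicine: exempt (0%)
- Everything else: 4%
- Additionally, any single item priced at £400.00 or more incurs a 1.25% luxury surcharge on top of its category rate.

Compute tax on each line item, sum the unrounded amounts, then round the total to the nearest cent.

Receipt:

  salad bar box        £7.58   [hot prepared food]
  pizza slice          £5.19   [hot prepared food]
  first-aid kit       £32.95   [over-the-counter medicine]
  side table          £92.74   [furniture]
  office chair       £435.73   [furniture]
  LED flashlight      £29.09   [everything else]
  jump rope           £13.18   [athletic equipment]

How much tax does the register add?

£56.79

Salad bar box £7.58: hot prepared food → 5.5% → £0.4169
Pizza slice £5.19: hot prepared food → 5.5% → £0.28545
First-aid kit £32.95: over-the-counter medicine → 0% → £0.00
Side table £92.74: furniture → 9.25% → £8.57845
Office chair £435.73: furniture → 9.25% + 1.25% surcharge = 10.5% → £45.75165
LED flashlight £29.09: everything else → 4% → £1.1636
Jump rope £13.18: athletic equipment → 4.5% → £0.5931
Unrounded tax sum = £56.78915 → £56.79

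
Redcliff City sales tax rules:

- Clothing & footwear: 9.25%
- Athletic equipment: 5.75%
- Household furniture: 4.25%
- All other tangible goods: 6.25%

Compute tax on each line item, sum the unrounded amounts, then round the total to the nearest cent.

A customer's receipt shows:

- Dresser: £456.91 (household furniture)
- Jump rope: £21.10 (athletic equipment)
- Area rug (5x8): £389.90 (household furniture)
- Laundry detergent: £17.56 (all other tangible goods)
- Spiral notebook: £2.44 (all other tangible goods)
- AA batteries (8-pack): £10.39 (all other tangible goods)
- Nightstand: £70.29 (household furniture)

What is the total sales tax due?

£42.09

Dresser £456.91: household furniture → 4.25% → £19.418675
Jump rope £21.10: athletic equipment → 5.75% → £1.21325
Area rug (5x8) £389.90: household furniture → 4.25% → £16.57075
Laundry detergent £17.56: all other tangible goods → 6.25% → £1.0975
Spiral notebook £2.44: all other tangible goods → 6.25% → £0.1525
AA batteries (8-pack) £10.39: all other tangible goods → 6.25% → £0.649375
Nightstand £70.29: household furniture → 4.25% → £2.987325
Unrounded tax sum = £42.089375 → £42.09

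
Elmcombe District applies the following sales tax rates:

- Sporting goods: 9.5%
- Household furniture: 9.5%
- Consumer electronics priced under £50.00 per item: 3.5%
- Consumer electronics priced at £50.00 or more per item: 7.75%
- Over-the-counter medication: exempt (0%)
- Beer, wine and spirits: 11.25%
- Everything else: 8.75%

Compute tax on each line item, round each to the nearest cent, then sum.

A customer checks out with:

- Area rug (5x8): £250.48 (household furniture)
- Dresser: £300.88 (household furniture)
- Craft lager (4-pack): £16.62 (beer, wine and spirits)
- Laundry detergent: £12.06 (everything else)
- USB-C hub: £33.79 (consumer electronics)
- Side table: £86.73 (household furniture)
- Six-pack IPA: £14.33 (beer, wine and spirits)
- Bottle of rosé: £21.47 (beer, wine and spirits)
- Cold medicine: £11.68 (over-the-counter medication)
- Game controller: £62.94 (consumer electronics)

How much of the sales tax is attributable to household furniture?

£60.62

Area rug (5x8) £250.48: household furniture → 9.5% → £23.80
Dresser £300.88: household furniture → 9.5% → £28.58
Side table £86.73: household furniture → 9.5% → £8.24
Tax on household furniture = £23.80 + £28.58 + £8.24 = £60.62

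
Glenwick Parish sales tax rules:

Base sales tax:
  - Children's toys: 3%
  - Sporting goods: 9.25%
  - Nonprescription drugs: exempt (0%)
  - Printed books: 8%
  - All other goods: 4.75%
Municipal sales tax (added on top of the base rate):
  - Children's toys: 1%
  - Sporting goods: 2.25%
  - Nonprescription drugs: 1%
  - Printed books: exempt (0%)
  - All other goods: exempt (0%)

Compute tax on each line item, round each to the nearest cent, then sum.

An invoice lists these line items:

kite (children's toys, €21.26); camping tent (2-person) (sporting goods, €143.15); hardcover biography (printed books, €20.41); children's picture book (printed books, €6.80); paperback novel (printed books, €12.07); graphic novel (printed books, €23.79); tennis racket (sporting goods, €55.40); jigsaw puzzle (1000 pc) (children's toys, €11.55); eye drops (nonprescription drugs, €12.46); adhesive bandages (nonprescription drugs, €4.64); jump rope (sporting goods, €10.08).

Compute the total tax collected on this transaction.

€30.51

Kite €21.26: children's toys → 3% + 1% municipal = 4% → €0.85
Camping tent (2-person) €143.15: sporting goods → 9.25% + 2.25% municipal = 11.5% → €16.46
Hardcover biography €20.41: printed books → 8% + 0% municipal = 8% → €1.63
Children's picture book €6.80: printed books → 8% + 0% municipal = 8% → €0.54
Paperback novel €12.07: printed books → 8% + 0% municipal = 8% → €0.97
Graphic novel €23.79: printed books → 8% + 0% municipal = 8% → €1.90
Tennis racket €55.40: sporting goods → 9.25% + 2.25% municipal = 11.5% → €6.37
Jigsaw puzzle (1000 pc) €11.55: children's toys → 3% + 1% municipal = 4% → €0.46
Eye drops €12.46: nonprescription drugs → 0% + 1% municipal = 1% → €0.12
Adhesive bandages €4.64: nonprescription drugs → 0% + 1% municipal = 1% → €0.05
Jump rope €10.08: sporting goods → 9.25% + 2.25% municipal = 11.5% → €1.16
Total tax = €0.85 + €16.46 + €1.63 + €0.54 + €0.97 + €1.90 + €6.37 + €0.46 + €0.12 + €0.05 + €1.16 = €30.51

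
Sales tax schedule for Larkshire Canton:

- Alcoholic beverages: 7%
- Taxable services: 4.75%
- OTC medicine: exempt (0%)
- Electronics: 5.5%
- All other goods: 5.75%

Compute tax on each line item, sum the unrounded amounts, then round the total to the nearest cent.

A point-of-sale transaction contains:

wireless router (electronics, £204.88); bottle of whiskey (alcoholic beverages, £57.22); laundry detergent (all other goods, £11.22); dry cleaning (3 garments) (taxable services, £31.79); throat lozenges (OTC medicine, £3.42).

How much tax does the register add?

£17.43

Wireless router £204.88: electronics → 5.5% → £11.2684
Bottle of whiskey £57.22: alcoholic beverages → 7% → £4.0054
Laundry detergent £11.22: all other goods → 5.75% → £0.64515
Dry cleaning (3 garments) £31.79: taxable services → 4.75% → £1.510025
Throat lozenges £3.42: OTC medicine → 0% → £0.00
Unrounded tax sum = £17.428975 → £17.43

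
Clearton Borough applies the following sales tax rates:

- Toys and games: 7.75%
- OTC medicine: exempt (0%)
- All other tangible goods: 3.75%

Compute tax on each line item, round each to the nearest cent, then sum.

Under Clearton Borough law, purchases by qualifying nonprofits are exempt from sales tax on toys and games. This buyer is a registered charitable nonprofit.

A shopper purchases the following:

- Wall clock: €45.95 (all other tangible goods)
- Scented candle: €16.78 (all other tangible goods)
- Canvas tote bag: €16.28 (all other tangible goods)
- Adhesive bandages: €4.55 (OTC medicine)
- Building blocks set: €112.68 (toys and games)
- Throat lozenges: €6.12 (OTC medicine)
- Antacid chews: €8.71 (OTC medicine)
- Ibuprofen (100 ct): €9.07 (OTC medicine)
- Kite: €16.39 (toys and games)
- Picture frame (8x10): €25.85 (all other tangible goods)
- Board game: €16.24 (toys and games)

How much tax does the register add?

€3.93

Wall clock €45.95: all other tangible goods → 3.75% → €1.72
Scented candle €16.78: all other tangible goods → 3.75% → €0.63
Canvas tote bag €16.28: all other tangible goods → 3.75% → €0.61
Adhesive bandages €4.55: OTC medicine → 0% → €0.00
Building blocks set €112.68: toys and games, buyer-exempt → 0% → €0.00
Throat lozenges €6.12: OTC medicine → 0% → €0.00
Antacid chews €8.71: OTC medicine → 0% → €0.00
Ibuprofen (100 ct) €9.07: OTC medicine → 0% → €0.00
Kite €16.39: toys and games, buyer-exempt → 0% → €0.00
Picture frame (8x10) €25.85: all other tangible goods → 3.75% → €0.97
Board game €16.24: toys and games, buyer-exempt → 0% → €0.00
Total tax = €1.72 + €0.63 + €0.61 + €0.97 = €3.93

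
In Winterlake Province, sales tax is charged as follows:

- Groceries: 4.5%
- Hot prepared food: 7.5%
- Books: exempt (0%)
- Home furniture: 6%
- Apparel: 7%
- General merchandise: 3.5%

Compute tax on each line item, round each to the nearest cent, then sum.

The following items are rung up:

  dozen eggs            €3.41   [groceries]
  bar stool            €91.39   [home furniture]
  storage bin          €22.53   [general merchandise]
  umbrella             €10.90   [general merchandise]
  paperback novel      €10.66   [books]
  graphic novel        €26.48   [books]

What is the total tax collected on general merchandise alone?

€1.17

Storage bin €22.53: general merchandise → 3.5% → €0.79
Umbrella €10.90: general merchandise → 3.5% → €0.38
Tax on general merchandise = €0.79 + €0.38 = €1.17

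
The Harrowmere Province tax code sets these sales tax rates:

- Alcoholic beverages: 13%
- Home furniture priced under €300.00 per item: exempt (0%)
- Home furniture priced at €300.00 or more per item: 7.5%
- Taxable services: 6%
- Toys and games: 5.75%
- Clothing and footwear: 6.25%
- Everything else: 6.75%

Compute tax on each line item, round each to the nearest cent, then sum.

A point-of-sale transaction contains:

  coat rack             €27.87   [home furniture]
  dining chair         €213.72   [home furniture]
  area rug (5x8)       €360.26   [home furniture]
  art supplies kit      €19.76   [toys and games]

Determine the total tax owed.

Coat rack €27.87: home furniture, under €300.00 → 0% → €0.00
Dining chair €213.72: home furniture, under €300.00 → 0% → €0.00
Area rug (5x8) €360.26: home furniture, €300.00 or more → 7.5% → €27.02
Art supplies kit €19.76: toys and games → 5.75% → €1.14
Total tax = €27.02 + €1.14 = €28.16

€28.16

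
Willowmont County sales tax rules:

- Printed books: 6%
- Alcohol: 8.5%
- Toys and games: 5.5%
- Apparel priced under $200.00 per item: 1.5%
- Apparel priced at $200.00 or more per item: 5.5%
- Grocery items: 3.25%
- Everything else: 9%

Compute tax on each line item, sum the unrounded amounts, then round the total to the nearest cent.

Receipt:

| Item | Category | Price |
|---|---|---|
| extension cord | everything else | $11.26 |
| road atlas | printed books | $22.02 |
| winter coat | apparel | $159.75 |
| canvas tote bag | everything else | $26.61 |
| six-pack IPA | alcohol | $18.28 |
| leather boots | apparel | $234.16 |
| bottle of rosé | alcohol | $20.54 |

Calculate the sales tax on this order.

$23.30

Extension cord $11.26: everything else → 9% → $1.0134
Road atlas $22.02: printed books → 6% → $1.3212
Winter coat $159.75: apparel, under $200.00 → 1.5% → $2.39625
Canvas tote bag $26.61: everything else → 9% → $2.3949
Six-pack IPA $18.28: alcohol → 8.5% → $1.5538
Leather boots $234.16: apparel, $200.00 or more → 5.5% → $12.8788
Bottle of rosé $20.54: alcohol → 8.5% → $1.7459
Unrounded tax sum = $23.30425 → $23.30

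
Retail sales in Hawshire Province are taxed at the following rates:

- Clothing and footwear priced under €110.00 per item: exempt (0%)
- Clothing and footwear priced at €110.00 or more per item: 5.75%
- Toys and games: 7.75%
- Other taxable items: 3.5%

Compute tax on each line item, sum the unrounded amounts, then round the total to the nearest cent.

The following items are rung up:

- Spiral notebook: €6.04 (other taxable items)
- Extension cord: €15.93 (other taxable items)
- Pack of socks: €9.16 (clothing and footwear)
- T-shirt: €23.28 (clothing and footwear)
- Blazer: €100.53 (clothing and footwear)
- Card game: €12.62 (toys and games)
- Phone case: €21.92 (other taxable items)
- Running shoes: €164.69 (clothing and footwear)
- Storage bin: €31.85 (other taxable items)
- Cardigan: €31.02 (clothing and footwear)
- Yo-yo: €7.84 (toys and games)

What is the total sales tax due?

€13.71

Spiral notebook €6.04: other taxable items → 3.5% → €0.2114
Extension cord €15.93: other taxable items → 3.5% → €0.55755
Pack of socks €9.16: clothing and footwear, under €110.00 → 0% → €0.00
T-shirt €23.28: clothing and footwear, under €110.00 → 0% → €0.00
Blazer €100.53: clothing and footwear, under €110.00 → 0% → €0.00
Card game €12.62: toys and games → 7.75% → €0.97805
Phone case €21.92: other taxable items → 3.5% → €0.7672
Running shoes €164.69: clothing and footwear, €110.00 or more → 5.75% → €9.469675
Storage bin €31.85: other taxable items → 3.5% → €1.11475
Cardigan €31.02: clothing and footwear, under €110.00 → 0% → €0.00
Yo-yo €7.84: toys and games → 7.75% → €0.6076
Unrounded tax sum = €13.706225 → €13.71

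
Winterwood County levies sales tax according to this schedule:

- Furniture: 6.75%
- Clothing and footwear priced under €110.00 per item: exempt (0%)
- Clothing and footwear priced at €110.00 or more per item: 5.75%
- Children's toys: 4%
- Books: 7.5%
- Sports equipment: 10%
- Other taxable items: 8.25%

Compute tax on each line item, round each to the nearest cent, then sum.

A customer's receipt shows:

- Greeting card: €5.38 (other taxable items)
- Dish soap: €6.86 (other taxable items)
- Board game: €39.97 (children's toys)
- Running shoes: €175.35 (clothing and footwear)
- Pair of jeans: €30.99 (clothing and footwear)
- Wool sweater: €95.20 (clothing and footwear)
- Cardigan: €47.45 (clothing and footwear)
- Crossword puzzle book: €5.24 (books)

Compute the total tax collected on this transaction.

Greeting card €5.38: other taxable items → 8.25% → €0.44
Dish soap €6.86: other taxable items → 8.25% → €0.57
Board game €39.97: children's toys → 4% → €1.60
Running shoes €175.35: clothing and footwear, €110.00 or more → 5.75% → €10.08
Pair of jeans €30.99: clothing and footwear, under €110.00 → 0% → €0.00
Wool sweater €95.20: clothing and footwear, under €110.00 → 0% → €0.00
Cardigan €47.45: clothing and footwear, under €110.00 → 0% → €0.00
Crossword puzzle book €5.24: books → 7.5% → €0.39
Total tax = €0.44 + €0.57 + €1.60 + €10.08 + €0.39 = €13.08

€13.08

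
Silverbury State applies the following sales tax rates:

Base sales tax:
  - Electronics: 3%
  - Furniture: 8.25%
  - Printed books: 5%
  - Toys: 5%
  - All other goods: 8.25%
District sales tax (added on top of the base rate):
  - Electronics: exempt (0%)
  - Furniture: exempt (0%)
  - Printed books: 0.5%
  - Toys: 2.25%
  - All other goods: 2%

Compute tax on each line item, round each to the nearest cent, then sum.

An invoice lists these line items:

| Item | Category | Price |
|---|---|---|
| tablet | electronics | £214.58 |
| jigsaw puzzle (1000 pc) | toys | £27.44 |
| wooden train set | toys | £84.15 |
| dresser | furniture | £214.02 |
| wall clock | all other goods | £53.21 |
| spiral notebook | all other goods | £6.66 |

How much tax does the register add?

Tablet £214.58: electronics → 3% + 0% district = 3% → £6.44
Jigsaw puzzle (1000 pc) £27.44: toys → 5% + 2.25% district = 7.25% → £1.99
Wooden train set £84.15: toys → 5% + 2.25% district = 7.25% → £6.10
Dresser £214.02: furniture → 8.25% + 0% district = 8.25% → £17.66
Wall clock £53.21: all other goods → 8.25% + 2% district = 10.25% → £5.45
Spiral notebook £6.66: all other goods → 8.25% + 2% district = 10.25% → £0.68
Total tax = £6.44 + £1.99 + £6.10 + £17.66 + £5.45 + £0.68 = £38.32

£38.32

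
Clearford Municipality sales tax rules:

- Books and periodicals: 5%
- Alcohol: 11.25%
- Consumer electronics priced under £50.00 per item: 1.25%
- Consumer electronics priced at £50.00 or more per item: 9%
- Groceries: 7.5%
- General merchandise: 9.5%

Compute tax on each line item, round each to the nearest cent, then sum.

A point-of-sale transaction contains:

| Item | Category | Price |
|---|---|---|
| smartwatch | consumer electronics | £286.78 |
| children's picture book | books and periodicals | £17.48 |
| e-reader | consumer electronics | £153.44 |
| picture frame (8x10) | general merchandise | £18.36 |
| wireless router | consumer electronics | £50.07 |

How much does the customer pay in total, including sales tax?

£572.87

Smartwatch £286.78: consumer electronics, £50.00 or more → 9% → £25.81
Children's picture book £17.48: books and periodicals → 5% → £0.87
E-reader £153.44: consumer electronics, £50.00 or more → 9% → £13.81
Picture frame (8x10) £18.36: general merchandise → 9.5% → £1.74
Wireless router £50.07: consumer electronics, £50.00 or more → 9% → £4.51
Subtotal = £526.13; tax = £46.74; total due = £572.87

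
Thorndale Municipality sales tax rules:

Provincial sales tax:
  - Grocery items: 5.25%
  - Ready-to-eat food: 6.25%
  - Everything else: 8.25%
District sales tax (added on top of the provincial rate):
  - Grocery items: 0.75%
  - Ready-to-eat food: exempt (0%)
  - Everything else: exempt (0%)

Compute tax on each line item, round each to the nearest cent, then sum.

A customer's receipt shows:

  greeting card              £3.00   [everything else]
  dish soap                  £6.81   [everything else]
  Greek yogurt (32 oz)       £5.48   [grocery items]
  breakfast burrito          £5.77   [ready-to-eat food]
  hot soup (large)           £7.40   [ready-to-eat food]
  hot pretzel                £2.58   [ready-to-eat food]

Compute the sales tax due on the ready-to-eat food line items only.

£0.98

Breakfast burrito £5.77: ready-to-eat food → 6.25% + 0% district = 6.25% → £0.36
Hot soup (large) £7.40: ready-to-eat food → 6.25% + 0% district = 6.25% → £0.46
Hot pretzel £2.58: ready-to-eat food → 6.25% + 0% district = 6.25% → £0.16
Tax on ready-to-eat food = £0.36 + £0.46 + £0.16 = £0.98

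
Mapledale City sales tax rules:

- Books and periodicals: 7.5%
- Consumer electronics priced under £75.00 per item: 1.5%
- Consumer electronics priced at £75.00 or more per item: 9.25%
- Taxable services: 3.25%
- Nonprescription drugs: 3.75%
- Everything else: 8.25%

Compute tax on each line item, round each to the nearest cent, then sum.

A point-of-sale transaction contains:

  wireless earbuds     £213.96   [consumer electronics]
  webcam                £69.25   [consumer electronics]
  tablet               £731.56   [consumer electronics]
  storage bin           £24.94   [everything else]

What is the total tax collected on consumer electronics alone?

Wireless earbuds £213.96: consumer electronics, £75.00 or more → 9.25% → £19.79
Webcam £69.25: consumer electronics, under £75.00 → 1.5% → £1.04
Tablet £731.56: consumer electronics, £75.00 or more → 9.25% → £67.67
Tax on consumer electronics = £19.79 + £1.04 + £67.67 = £88.50

£88.50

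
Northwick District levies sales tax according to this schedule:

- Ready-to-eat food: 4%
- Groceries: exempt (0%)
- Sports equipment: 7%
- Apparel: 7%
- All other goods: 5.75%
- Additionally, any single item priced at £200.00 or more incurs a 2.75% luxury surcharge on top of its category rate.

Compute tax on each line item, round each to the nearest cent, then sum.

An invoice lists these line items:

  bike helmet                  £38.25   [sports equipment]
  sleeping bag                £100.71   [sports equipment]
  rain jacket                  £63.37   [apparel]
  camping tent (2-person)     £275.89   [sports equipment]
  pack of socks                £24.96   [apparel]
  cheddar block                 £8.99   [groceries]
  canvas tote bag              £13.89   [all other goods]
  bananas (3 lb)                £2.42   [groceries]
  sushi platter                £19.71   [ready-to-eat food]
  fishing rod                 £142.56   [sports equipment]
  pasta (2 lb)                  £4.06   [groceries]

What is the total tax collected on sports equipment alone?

£46.61

Bike helmet £38.25: sports equipment → 7% → £2.68
Sleeping bag £100.71: sports equipment → 7% → £7.05
Camping tent (2-person) £275.89: sports equipment → 7% + 2.75% surcharge = 9.75% → £26.90
Fishing rod £142.56: sports equipment → 7% → £9.98
Tax on sports equipment = £2.68 + £7.05 + £26.90 + £9.98 = £46.61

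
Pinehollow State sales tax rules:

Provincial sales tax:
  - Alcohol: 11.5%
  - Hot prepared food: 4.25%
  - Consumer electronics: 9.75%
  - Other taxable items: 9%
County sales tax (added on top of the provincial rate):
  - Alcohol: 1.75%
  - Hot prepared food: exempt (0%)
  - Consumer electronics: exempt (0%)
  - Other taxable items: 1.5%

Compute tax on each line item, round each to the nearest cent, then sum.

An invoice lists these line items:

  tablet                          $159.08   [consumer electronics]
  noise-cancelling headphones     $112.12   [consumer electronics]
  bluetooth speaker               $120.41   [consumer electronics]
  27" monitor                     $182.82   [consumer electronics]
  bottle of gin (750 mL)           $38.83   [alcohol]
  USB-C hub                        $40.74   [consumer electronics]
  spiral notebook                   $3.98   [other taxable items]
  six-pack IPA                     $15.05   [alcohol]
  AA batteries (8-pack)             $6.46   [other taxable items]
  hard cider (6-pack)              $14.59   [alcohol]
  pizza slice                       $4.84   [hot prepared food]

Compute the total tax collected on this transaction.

Tablet $159.08: consumer electronics → 9.75% + 0% county = 9.75% → $15.51
Noise-cancelling headphones $112.12: consumer electronics → 9.75% + 0% county = 9.75% → $10.93
Bluetooth speaker $120.41: consumer electronics → 9.75% + 0% county = 9.75% → $11.74
27" monitor $182.82: consumer electronics → 9.75% + 0% county = 9.75% → $17.82
Bottle of gin (750 mL) $38.83: alcohol → 11.5% + 1.75% county = 13.25% → $5.14
USB-C hub $40.74: consumer electronics → 9.75% + 0% county = 9.75% → $3.97
Spiral notebook $3.98: other taxable items → 9% + 1.5% county = 10.5% → $0.42
Six-pack IPA $15.05: alcohol → 11.5% + 1.75% county = 13.25% → $1.99
AA batteries (8-pack) $6.46: other taxable items → 9% + 1.5% county = 10.5% → $0.68
Hard cider (6-pack) $14.59: alcohol → 11.5% + 1.75% county = 13.25% → $1.93
Pizza slice $4.84: hot prepared food → 4.25% + 0% county = 4.25% → $0.21
Total tax = $15.51 + $10.93 + $11.74 + $17.82 + $5.14 + $3.97 + $0.42 + $1.99 + $0.68 + $1.93 + $0.21 = $70.34

$70.34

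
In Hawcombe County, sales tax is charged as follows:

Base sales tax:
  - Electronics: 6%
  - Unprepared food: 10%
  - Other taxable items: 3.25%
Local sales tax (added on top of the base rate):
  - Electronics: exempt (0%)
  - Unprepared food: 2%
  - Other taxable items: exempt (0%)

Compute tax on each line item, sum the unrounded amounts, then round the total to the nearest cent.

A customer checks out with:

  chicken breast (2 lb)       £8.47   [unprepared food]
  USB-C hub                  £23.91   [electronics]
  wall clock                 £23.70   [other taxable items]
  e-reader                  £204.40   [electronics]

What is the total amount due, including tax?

£275.97

Chicken breast (2 lb) £8.47: unprepared food → 10% + 2% local = 12% → £1.0164
USB-C hub £23.91: electronics → 6% + 0% local = 6% → £1.4346
Wall clock £23.70: other taxable items → 3.25% + 0% local = 3.25% → £0.77025
E-reader £204.40: electronics → 6% + 0% local = 6% → £12.264
Subtotal = £260.48; unrounded tax = £15.48525 → £15.49; total due = £275.97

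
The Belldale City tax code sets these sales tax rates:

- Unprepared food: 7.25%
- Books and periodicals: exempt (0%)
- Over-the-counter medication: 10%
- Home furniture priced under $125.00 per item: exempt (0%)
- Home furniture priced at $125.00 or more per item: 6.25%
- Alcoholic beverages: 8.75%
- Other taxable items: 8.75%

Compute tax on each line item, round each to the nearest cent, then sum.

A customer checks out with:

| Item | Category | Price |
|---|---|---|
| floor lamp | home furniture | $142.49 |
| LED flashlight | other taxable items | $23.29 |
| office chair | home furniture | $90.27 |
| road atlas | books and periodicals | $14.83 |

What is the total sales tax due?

Floor lamp $142.49: home furniture, $125.00 or more → 6.25% → $8.91
LED flashlight $23.29: other taxable items → 8.75% → $2.04
Office chair $90.27: home furniture, under $125.00 → 0% → $0.00
Road atlas $14.83: books and periodicals → 0% → $0.00
Total tax = $8.91 + $2.04 = $10.95

$10.95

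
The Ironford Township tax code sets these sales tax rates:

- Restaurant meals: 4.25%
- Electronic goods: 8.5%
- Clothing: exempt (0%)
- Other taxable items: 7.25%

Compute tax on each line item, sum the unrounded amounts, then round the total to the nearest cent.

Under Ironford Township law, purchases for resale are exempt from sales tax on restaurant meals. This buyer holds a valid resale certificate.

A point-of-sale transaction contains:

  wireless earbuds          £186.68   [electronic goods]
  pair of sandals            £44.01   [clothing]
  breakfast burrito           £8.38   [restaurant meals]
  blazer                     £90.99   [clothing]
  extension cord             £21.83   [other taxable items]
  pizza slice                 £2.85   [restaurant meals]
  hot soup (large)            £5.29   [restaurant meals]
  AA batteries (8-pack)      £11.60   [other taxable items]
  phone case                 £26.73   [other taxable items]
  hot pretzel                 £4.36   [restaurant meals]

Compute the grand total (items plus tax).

£422.95

Wireless earbuds £186.68: electronic goods → 8.5% → £15.8678
Pair of sandals £44.01: clothing → 0% → £0.00
Breakfast burrito £8.38: restaurant meals, buyer-exempt → 0% → £0.00
Blazer £90.99: clothing → 0% → £0.00
Extension cord £21.83: other taxable items → 7.25% → £1.582675
Pizza slice £2.85: restaurant meals, buyer-exempt → 0% → £0.00
Hot soup (large) £5.29: restaurant meals, buyer-exempt → 0% → £0.00
AA batteries (8-pack) £11.60: other taxable items → 7.25% → £0.841
Phone case £26.73: other taxable items → 7.25% → £1.937925
Hot pretzel £4.36: restaurant meals, buyer-exempt → 0% → £0.00
Subtotal = £402.72; unrounded tax = £20.2294 → £20.23; total due = £422.95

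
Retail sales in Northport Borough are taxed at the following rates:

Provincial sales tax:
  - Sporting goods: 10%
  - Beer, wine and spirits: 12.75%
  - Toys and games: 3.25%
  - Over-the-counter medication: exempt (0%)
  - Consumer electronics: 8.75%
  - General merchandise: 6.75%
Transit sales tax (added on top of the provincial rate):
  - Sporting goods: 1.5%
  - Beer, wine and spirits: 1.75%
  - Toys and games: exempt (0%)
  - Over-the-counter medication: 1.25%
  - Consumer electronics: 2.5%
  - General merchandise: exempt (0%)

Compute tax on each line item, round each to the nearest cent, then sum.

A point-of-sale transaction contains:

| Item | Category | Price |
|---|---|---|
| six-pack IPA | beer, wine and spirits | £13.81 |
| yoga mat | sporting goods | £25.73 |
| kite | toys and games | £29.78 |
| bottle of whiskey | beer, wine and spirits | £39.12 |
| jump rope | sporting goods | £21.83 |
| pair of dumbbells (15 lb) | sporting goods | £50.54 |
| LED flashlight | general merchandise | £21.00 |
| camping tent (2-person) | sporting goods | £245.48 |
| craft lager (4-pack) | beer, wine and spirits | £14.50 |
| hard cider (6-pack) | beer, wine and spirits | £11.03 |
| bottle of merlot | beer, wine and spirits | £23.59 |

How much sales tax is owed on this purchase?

£56.69

Six-pack IPA £13.81: beer, wine and spirits → 12.75% + 1.75% transit = 14.5% → £2.00
Yoga mat £25.73: sporting goods → 10% + 1.5% transit = 11.5% → £2.96
Kite £29.78: toys and games → 3.25% + 0% transit = 3.25% → £0.97
Bottle of whiskey £39.12: beer, wine and spirits → 12.75% + 1.75% transit = 14.5% → £5.67
Jump rope £21.83: sporting goods → 10% + 1.5% transit = 11.5% → £2.51
Pair of dumbbells (15 lb) £50.54: sporting goods → 10% + 1.5% transit = 11.5% → £5.81
LED flashlight £21.00: general merchandise → 6.75% + 0% transit = 6.75% → £1.42
Camping tent (2-person) £245.48: sporting goods → 10% + 1.5% transit = 11.5% → £28.23
Craft lager (4-pack) £14.50: beer, wine and spirits → 12.75% + 1.75% transit = 14.5% → £2.10
Hard cider (6-pack) £11.03: beer, wine and spirits → 12.75% + 1.75% transit = 14.5% → £1.60
Bottle of merlot £23.59: beer, wine and spirits → 12.75% + 1.75% transit = 14.5% → £3.42
Total tax = £2.00 + £2.96 + £0.97 + £5.67 + £2.51 + £5.81 + £1.42 + £28.23 + £2.10 + £1.60 + £3.42 = £56.69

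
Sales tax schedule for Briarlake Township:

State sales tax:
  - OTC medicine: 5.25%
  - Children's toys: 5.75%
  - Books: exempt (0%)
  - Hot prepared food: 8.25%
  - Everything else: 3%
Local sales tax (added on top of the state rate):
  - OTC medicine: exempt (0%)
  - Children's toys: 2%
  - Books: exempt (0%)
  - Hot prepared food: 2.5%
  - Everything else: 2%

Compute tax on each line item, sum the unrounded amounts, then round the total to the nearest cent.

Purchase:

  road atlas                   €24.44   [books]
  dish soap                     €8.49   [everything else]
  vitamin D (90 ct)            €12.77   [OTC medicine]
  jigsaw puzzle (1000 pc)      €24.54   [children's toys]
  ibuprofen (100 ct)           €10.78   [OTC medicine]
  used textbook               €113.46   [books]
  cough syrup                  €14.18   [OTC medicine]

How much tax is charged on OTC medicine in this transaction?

€1.98

Vitamin D (90 ct) €12.77: OTC medicine → 5.25% + 0% local = 5.25% → €0.670425
Ibuprofen (100 ct) €10.78: OTC medicine → 5.25% + 0% local = 5.25% → €0.56595
Cough syrup €14.18: OTC medicine → 5.25% + 0% local = 5.25% → €0.74445
Tax on OTC medicine: unrounded sum = €1.980825 → €1.98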